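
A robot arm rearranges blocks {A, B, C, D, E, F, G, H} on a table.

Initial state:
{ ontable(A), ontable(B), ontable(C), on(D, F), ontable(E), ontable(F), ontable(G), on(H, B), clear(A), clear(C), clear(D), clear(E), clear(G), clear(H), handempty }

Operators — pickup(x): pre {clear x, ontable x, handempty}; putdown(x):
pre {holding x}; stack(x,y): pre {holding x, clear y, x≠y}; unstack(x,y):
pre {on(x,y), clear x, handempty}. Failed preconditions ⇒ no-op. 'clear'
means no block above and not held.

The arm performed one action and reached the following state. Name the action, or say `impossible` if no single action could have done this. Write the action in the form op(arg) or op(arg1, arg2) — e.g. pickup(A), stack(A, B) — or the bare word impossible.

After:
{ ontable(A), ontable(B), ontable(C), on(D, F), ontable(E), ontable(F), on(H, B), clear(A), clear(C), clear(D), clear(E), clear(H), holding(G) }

target: towers=[A; B/H; C; E; F/D] holding=G
         pickup(G) → towers=[A; B/H; C; E; F/D] holding=G  ← match
         pickup(A) → towers=[B/H; C; E; F/D; G] holding=A
         pickup(E) → towers=[A; B/H; C; F/D; G] holding=E
     unstack(H, B) → towers=[A; B; C; E; F/D; G] holding=H
     unstack(D, F) → towers=[A; B/H; C; E; F; G] holding=D
         pickup(C) → towers=[A; B/H; E; F/D; G] holding=C

pickup(G)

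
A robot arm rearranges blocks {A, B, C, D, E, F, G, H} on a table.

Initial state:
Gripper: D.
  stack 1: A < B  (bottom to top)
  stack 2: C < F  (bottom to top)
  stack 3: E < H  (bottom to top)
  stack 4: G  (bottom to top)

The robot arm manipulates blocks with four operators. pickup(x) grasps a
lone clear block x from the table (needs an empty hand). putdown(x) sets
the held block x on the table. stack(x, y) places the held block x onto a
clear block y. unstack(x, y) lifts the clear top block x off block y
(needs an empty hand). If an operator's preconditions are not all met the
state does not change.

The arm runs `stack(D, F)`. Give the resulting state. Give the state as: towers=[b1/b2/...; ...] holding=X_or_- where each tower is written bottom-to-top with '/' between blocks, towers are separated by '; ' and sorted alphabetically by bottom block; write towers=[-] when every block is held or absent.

towers=[A/B; C/F/D; E/H; G] holding=-

before: towers=[A/B; C/F; E/H; G] holding=D
pre[stack(D, F)]: holding(D) yes, clear(F) yes, D≠F yes
all met → apply stack(D, F)
after:  towers=[A/B; C/F/D; E/H; G] holding=-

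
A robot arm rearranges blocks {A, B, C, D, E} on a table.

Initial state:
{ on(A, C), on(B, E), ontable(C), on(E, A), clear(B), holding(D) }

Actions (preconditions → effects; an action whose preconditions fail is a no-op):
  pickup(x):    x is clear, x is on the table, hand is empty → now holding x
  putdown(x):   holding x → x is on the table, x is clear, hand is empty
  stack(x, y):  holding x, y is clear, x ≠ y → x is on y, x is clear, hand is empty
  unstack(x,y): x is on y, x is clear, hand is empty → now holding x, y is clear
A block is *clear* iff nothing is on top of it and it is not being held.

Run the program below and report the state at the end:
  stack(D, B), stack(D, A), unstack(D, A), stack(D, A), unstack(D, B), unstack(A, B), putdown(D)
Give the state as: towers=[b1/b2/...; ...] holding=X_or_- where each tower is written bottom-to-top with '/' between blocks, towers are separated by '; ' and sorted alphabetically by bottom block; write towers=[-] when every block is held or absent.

step 1 (stack(D, B)): towers=[C/A/E/B/D] holding=-
step 2 (stack(D, A)) [no-op]: towers=[C/A/E/B/D] holding=-
step 3 (unstack(D, A)) [no-op]: towers=[C/A/E/B/D] holding=-
step 4 (stack(D, A)) [no-op]: towers=[C/A/E/B/D] holding=-
step 5 (unstack(D, B)): towers=[C/A/E/B] holding=D
step 6 (unstack(A, B)) [no-op]: towers=[C/A/E/B] holding=D
step 7 (putdown(D)): towers=[C/A/E/B; D] holding=-

towers=[C/A/E/B; D] holding=-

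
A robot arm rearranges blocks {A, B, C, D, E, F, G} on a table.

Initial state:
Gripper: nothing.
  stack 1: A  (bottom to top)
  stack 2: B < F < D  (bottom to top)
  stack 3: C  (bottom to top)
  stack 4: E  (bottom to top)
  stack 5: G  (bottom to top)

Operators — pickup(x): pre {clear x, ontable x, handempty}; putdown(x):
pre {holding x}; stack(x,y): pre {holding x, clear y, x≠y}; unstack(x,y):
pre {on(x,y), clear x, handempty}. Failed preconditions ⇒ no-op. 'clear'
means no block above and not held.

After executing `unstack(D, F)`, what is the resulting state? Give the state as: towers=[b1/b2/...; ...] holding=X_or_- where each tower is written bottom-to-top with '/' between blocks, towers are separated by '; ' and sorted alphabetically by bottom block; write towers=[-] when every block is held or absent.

towers=[A; B/F; C; E; G] holding=D

before: towers=[A; B/F/D; C; E; G] holding=-
pre[unstack(D, F)]: on(D,F) ok, clear(D) ok, handempty ok
all met → apply unstack(D, F)
after:  towers=[A; B/F; C; E; G] holding=D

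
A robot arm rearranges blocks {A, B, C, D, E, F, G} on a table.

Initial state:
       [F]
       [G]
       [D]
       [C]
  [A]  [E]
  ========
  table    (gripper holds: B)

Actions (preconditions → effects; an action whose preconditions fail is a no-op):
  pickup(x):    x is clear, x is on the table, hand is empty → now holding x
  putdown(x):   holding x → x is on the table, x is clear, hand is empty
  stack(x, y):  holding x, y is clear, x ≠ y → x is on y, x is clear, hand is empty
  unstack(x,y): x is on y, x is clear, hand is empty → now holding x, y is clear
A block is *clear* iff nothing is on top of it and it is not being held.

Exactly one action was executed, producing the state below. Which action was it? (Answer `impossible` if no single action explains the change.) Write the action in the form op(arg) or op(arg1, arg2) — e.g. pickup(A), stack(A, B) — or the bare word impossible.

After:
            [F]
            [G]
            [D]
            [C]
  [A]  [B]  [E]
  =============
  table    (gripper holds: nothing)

putdown(B)

target: towers=[A; B; E/C/D/G/F] holding=-
        putdown(B) → towers=[A; B; E/C/D/G/F] holding=-  ← match
       stack(B, F) → towers=[A; E/C/D/G/F/B] holding=-
       stack(B, A) → towers=[A/B; E/C/D/G/F] holding=-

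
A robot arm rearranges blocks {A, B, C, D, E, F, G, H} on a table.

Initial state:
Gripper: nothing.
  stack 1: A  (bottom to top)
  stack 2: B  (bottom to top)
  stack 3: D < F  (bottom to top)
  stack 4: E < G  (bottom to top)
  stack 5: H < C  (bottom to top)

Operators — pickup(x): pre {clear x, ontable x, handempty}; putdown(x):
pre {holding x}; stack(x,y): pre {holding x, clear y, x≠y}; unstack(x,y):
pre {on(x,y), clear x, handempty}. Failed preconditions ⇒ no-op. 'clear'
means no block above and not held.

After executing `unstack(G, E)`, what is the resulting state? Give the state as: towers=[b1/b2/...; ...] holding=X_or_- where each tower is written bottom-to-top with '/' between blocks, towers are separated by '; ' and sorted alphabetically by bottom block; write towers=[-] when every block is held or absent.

towers=[A; B; D/F; E; H/C] holding=G

before: towers=[A; B; D/F; E/G; H/C] holding=-
pre[unstack(G, E)]: on(G,E) ✓, clear(G) ✓, handempty ✓
all met → apply unstack(G, E)
after:  towers=[A; B; D/F; E; H/C] holding=G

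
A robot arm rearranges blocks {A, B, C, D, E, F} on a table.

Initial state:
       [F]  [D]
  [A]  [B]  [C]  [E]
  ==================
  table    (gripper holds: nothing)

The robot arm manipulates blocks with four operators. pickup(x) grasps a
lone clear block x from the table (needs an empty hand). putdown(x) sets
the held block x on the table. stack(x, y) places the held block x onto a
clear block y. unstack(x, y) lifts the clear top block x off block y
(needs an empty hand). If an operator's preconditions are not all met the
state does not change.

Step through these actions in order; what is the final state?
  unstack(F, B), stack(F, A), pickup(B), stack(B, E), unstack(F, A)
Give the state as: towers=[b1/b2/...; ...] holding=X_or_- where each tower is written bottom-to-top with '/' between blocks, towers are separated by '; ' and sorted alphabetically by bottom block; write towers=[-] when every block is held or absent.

step 1 (unstack(F, B)): towers=[A; B; C/D; E] holding=F
step 2 (stack(F, A)): towers=[A/F; B; C/D; E] holding=-
step 3 (pickup(B)): towers=[A/F; C/D; E] holding=B
step 4 (stack(B, E)): towers=[A/F; C/D; E/B] holding=-
step 5 (unstack(F, A)): towers=[A; C/D; E/B] holding=F

towers=[A; C/D; E/B] holding=F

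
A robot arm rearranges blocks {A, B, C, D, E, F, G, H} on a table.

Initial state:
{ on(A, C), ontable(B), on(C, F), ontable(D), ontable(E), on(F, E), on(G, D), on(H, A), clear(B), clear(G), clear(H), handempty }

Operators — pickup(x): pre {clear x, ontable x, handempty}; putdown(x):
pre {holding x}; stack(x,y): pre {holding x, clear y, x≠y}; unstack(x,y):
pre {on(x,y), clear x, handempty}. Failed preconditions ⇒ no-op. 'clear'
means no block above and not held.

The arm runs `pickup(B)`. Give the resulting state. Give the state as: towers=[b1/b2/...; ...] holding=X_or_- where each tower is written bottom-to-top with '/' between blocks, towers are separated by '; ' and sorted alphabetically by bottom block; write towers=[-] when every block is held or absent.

before: towers=[B; D/G; E/F/C/A/H] holding=-
pre[pickup(B)]: clear(B) yes, ontable(B) yes, handempty yes
all met → apply pickup(B)
after:  towers=[D/G; E/F/C/A/H] holding=B

towers=[D/G; E/F/C/A/H] holding=B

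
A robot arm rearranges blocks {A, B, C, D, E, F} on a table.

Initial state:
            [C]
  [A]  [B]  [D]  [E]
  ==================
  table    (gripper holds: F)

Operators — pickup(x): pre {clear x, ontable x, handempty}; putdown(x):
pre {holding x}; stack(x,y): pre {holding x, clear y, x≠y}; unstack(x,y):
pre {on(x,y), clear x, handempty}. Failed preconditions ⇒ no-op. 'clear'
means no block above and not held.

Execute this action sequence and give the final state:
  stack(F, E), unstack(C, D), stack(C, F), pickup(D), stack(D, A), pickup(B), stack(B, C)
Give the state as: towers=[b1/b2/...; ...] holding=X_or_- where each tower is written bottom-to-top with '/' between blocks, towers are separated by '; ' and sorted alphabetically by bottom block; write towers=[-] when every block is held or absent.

towers=[A/D; E/F/C/B] holding=-

step 1 (stack(F, E)): towers=[A; B; D/C; E/F] holding=-
step 2 (unstack(C, D)): towers=[A; B; D; E/F] holding=C
step 3 (stack(C, F)): towers=[A; B; D; E/F/C] holding=-
step 4 (pickup(D)): towers=[A; B; E/F/C] holding=D
step 5 (stack(D, A)): towers=[A/D; B; E/F/C] holding=-
step 6 (pickup(B)): towers=[A/D; E/F/C] holding=B
step 7 (stack(B, C)): towers=[A/D; E/F/C/B] holding=-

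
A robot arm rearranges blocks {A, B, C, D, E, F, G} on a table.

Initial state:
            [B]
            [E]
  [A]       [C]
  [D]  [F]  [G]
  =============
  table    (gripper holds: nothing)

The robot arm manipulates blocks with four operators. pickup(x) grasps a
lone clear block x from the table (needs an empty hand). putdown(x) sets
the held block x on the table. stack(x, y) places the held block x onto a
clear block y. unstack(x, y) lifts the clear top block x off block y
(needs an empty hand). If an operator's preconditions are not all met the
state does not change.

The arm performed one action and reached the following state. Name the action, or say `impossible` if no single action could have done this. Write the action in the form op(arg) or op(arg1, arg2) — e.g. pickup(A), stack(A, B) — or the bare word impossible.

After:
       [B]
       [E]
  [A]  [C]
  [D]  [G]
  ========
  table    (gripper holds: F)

pickup(F)

target: towers=[D/A; G/C/E/B] holding=F
     unstack(B, E) → towers=[D/A; F; G/C/E] holding=B
         pickup(F) → towers=[D/A; G/C/E/B] holding=F  ← match
     unstack(A, D) → towers=[D; F; G/C/E/B] holding=A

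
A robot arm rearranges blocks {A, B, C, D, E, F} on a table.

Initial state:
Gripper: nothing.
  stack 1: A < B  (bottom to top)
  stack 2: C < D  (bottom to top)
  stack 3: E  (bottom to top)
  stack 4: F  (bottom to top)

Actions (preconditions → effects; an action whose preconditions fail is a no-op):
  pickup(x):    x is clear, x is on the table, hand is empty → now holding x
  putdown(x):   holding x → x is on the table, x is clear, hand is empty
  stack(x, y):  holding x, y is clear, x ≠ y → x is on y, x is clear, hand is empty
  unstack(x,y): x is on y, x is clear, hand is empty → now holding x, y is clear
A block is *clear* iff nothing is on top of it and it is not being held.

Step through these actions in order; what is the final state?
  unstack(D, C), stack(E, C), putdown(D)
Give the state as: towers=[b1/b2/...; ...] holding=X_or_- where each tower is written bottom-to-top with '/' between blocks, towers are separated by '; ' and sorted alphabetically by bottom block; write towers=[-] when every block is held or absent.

towers=[A/B; C; D; E; F] holding=-

step 1 (unstack(D, C)): towers=[A/B; C; E; F] holding=D
step 2 (stack(E, C)) [no-op]: towers=[A/B; C; E; F] holding=D
step 3 (putdown(D)): towers=[A/B; C; D; E; F] holding=-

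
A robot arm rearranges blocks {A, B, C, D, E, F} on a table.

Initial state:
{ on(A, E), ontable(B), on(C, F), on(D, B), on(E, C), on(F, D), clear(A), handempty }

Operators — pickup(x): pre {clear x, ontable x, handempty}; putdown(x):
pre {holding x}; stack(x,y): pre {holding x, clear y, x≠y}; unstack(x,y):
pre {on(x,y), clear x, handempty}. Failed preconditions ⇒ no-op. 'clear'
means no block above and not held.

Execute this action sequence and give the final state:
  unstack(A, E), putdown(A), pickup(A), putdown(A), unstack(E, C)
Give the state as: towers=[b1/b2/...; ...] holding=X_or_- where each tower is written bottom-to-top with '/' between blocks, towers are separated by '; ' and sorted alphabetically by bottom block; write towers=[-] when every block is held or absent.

step 1 (unstack(A, E)): towers=[B/D/F/C/E] holding=A
step 2 (putdown(A)): towers=[A; B/D/F/C/E] holding=-
step 3 (pickup(A)): towers=[B/D/F/C/E] holding=A
step 4 (putdown(A)): towers=[A; B/D/F/C/E] holding=-
step 5 (unstack(E, C)): towers=[A; B/D/F/C] holding=E

towers=[A; B/D/F/C] holding=E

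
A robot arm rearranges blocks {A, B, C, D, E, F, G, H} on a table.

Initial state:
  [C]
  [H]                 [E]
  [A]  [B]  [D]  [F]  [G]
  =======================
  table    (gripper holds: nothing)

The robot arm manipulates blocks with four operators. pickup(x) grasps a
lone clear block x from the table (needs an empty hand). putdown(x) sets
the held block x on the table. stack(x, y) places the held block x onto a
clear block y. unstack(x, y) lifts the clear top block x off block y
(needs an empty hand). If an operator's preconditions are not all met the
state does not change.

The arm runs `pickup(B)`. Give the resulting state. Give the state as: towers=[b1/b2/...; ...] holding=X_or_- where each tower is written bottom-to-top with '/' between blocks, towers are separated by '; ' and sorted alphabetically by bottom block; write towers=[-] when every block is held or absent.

towers=[A/H/C; D; F; G/E] holding=B

before: towers=[A/H/C; B; D; F; G/E] holding=-
pre[pickup(B)]: clear(B) yes, ontable(B) yes, handempty yes
all met → apply pickup(B)
after:  towers=[A/H/C; D; F; G/E] holding=B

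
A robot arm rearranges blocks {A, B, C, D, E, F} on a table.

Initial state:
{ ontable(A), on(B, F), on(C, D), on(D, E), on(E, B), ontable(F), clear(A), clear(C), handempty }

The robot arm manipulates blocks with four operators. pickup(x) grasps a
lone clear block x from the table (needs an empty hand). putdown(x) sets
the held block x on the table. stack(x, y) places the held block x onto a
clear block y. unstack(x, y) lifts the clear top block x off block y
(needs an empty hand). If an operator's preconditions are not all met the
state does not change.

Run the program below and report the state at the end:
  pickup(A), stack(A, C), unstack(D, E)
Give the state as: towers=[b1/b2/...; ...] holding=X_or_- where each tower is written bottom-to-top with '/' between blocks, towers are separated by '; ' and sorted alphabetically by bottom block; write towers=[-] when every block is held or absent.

towers=[F/B/E/D/C/A] holding=-

step 1 (pickup(A)): towers=[F/B/E/D/C] holding=A
step 2 (stack(A, C)): towers=[F/B/E/D/C/A] holding=-
step 3 (unstack(D, E)) [no-op]: towers=[F/B/E/D/C/A] holding=-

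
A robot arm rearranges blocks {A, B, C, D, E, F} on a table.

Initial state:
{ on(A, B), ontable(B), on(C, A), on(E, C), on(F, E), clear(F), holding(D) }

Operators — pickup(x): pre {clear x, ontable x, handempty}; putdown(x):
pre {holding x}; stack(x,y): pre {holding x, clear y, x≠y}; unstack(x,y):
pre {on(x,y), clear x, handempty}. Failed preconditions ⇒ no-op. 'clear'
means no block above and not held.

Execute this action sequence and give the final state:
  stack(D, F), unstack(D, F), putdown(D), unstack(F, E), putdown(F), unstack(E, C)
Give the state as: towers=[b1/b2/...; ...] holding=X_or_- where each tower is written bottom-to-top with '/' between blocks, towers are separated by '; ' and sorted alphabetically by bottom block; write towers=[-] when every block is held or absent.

step 1 (stack(D, F)): towers=[B/A/C/E/F/D] holding=-
step 2 (unstack(D, F)): towers=[B/A/C/E/F] holding=D
step 3 (putdown(D)): towers=[B/A/C/E/F; D] holding=-
step 4 (unstack(F, E)): towers=[B/A/C/E; D] holding=F
step 5 (putdown(F)): towers=[B/A/C/E; D; F] holding=-
step 6 (unstack(E, C)): towers=[B/A/C; D; F] holding=E

towers=[B/A/C; D; F] holding=E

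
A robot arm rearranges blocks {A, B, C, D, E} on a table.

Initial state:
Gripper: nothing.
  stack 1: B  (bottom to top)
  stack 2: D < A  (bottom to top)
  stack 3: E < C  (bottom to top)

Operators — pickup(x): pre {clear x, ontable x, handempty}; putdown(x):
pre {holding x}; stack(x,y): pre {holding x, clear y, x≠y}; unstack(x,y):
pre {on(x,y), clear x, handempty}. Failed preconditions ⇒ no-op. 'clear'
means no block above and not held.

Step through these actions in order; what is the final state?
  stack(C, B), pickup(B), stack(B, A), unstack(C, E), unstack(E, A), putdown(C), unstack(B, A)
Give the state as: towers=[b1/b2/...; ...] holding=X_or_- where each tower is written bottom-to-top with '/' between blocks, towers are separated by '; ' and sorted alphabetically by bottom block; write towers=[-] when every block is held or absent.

towers=[C; D/A; E] holding=B

step 1 (stack(C, B)) [no-op]: towers=[B; D/A; E/C] holding=-
step 2 (pickup(B)): towers=[D/A; E/C] holding=B
step 3 (stack(B, A)): towers=[D/A/B; E/C] holding=-
step 4 (unstack(C, E)): towers=[D/A/B; E] holding=C
step 5 (unstack(E, A)) [no-op]: towers=[D/A/B; E] holding=C
step 6 (putdown(C)): towers=[C; D/A/B; E] holding=-
step 7 (unstack(B, A)): towers=[C; D/A; E] holding=B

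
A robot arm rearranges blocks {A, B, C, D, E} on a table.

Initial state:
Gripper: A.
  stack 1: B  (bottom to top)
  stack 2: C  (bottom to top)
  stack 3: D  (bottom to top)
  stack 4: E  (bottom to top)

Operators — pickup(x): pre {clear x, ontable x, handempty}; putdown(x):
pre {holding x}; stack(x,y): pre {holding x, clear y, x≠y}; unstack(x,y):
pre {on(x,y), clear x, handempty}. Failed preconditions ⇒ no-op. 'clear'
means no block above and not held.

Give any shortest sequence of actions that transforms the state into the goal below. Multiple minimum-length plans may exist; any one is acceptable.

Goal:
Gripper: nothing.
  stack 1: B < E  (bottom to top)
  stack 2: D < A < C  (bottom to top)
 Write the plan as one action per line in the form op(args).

step 1 (stack(A, D)): towers=[B; C; D/A; E] holding=-
step 2 (pickup(E)): towers=[B; C; D/A] holding=E
step 3 (stack(E, B)): towers=[B/E; C; D/A] holding=-
step 4 (pickup(C)): towers=[B/E; D/A] holding=C
step 5 (stack(C, A)): towers=[B/E; D/A/C] holding=-
goal check: towers=[B/E; D/A/C] holding=- — reached (length 5, optimal by BFS)

stack(A, D)
pickup(E)
stack(E, B)
pickup(C)
stack(C, A)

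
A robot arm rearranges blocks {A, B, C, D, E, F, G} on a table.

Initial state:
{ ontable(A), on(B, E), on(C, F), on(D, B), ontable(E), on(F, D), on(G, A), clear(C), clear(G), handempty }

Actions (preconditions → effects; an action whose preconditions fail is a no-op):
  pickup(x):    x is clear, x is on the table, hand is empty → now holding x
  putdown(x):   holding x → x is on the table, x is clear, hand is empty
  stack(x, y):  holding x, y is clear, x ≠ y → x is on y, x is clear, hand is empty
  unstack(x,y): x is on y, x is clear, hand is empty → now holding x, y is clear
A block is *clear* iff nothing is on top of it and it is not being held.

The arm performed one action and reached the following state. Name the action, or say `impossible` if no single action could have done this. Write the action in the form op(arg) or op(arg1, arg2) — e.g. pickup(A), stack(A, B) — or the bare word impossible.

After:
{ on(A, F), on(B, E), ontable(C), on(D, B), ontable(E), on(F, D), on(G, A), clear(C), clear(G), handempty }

impossible

target: towers=[C; E/B/D/F/A/G] holding=-
     unstack(G, A) → towers=[A; E/B/D/F/C] holding=G
     unstack(C, F) → towers=[A/G; E/B/D/F] holding=C
none of the 2 applicable actions match → impossible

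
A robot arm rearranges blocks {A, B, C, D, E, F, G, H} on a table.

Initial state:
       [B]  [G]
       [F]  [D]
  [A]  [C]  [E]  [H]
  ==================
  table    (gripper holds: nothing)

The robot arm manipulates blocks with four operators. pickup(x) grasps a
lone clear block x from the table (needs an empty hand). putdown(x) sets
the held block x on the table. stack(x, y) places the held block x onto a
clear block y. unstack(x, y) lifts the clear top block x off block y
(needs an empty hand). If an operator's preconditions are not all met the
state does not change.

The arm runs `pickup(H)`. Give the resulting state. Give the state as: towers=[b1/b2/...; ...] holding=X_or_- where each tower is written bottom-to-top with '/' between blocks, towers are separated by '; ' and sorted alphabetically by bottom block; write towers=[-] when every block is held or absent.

before: towers=[A; C/F/B; E/D/G; H] holding=-
pre[pickup(H)]: clear(H) ✓, ontable(H) ✓, handempty ✓
all met → apply pickup(H)
after:  towers=[A; C/F/B; E/D/G] holding=H

towers=[A; C/F/B; E/D/G] holding=H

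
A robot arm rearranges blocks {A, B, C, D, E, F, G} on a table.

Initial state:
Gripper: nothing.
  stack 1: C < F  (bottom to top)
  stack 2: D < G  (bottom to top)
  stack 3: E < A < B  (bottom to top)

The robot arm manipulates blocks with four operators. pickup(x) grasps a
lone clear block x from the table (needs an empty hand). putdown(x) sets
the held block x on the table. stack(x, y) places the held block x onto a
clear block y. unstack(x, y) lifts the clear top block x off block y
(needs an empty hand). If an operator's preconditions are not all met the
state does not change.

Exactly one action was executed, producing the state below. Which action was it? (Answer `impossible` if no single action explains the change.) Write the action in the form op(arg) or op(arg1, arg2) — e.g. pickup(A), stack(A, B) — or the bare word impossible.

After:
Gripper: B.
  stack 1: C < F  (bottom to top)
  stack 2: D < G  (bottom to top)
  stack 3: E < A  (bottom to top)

target: towers=[C/F; D/G; E/A] holding=B
     unstack(B, A) → towers=[C/F; D/G; E/A] holding=B  ← match
     unstack(F, C) → towers=[C; D/G; E/A/B] holding=F
     unstack(G, D) → towers=[C/F; D; E/A/B] holding=G

unstack(B, A)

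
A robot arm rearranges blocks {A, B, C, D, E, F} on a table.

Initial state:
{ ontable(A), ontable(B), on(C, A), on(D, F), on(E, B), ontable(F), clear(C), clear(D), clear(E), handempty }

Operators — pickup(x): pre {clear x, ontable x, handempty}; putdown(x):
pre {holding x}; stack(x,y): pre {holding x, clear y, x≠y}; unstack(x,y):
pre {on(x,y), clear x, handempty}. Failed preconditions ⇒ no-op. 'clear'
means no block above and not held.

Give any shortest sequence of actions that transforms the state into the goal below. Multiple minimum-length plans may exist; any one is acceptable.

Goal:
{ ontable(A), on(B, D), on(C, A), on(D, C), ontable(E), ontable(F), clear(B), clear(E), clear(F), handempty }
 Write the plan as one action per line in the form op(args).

unstack(D, F)
stack(D, C)
unstack(E, B)
putdown(E)
pickup(B)
stack(B, D)

step 1 (unstack(D, F)): towers=[A/C; B/E; F] holding=D
step 2 (stack(D, C)): towers=[A/C/D; B/E; F] holding=-
step 3 (unstack(E, B)): towers=[A/C/D; B; F] holding=E
step 4 (putdown(E)): towers=[A/C/D; B; E; F] holding=-
step 5 (pickup(B)): towers=[A/C/D; E; F] holding=B
step 6 (stack(B, D)): towers=[A/C/D/B; E; F] holding=-
goal check: towers=[A/C/D/B; E; F] holding=- — reached (length 6, optimal by BFS)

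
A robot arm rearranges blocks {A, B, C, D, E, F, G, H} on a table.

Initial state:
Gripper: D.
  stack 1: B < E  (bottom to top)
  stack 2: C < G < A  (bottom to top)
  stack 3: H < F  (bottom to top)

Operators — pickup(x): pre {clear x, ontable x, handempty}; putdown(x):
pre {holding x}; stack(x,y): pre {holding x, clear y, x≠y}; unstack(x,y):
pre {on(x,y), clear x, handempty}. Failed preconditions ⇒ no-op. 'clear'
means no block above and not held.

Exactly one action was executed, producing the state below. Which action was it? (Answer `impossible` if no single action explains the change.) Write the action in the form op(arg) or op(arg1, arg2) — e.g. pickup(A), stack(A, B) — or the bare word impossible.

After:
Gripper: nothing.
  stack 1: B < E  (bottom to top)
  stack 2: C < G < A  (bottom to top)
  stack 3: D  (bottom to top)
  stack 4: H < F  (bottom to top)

putdown(D)

target: towers=[B/E; C/G/A; D; H/F] holding=-
        putdown(D) → towers=[B/E; C/G/A; D; H/F] holding=-  ← match
       stack(D, A) → towers=[B/E; C/G/A/D; H/F] holding=-
       stack(D, E) → towers=[B/E/D; C/G/A; H/F] holding=-
       stack(D, F) → towers=[B/E; C/G/A; H/F/D] holding=-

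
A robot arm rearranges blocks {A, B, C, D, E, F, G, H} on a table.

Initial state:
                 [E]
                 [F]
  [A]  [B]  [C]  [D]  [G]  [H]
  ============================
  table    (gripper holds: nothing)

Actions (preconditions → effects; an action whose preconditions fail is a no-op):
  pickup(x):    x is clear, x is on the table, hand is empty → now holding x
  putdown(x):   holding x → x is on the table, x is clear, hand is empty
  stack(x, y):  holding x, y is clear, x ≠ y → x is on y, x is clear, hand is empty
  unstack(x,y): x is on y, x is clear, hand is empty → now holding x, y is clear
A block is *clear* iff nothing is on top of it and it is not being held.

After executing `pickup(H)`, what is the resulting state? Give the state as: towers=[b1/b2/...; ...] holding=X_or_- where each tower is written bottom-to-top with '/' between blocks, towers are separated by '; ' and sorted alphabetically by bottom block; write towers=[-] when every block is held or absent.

towers=[A; B; C; D/F/E; G] holding=H

before: towers=[A; B; C; D/F/E; G; H] holding=-
pre[pickup(H)]: clear(H) ✓, ontable(H) ✓, handempty ✓
all met → apply pickup(H)
after:  towers=[A; B; C; D/F/E; G] holding=H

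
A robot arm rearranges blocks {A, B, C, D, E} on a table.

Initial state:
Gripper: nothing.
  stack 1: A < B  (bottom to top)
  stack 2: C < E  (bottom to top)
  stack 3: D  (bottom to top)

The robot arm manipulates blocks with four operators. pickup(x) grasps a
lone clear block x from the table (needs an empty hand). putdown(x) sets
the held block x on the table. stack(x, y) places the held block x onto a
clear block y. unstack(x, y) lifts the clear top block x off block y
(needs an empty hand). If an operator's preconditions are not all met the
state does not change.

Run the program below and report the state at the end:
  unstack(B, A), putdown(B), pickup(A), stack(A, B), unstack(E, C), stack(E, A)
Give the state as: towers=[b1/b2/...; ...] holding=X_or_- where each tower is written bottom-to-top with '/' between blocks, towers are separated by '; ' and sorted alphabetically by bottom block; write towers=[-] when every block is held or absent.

step 1 (unstack(B, A)): towers=[A; C/E; D] holding=B
step 2 (putdown(B)): towers=[A; B; C/E; D] holding=-
step 3 (pickup(A)): towers=[B; C/E; D] holding=A
step 4 (stack(A, B)): towers=[B/A; C/E; D] holding=-
step 5 (unstack(E, C)): towers=[B/A; C; D] holding=E
step 6 (stack(E, A)): towers=[B/A/E; C; D] holding=-

towers=[B/A/E; C; D] holding=-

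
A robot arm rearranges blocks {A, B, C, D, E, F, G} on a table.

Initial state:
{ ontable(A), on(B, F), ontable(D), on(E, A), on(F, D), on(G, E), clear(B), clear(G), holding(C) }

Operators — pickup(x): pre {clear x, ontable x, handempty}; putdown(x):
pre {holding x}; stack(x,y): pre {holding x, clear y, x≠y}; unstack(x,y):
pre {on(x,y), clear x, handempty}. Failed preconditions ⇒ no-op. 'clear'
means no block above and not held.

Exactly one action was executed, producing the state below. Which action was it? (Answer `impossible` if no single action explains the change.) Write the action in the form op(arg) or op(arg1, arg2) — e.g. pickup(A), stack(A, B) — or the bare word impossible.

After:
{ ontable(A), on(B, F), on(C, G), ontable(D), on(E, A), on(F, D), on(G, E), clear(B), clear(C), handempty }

target: towers=[A/E/G/C; D/F/B] holding=-
        putdown(C) → towers=[A/E/G; C; D/F/B] holding=-
       stack(C, B) → towers=[A/E/G; D/F/B/C] holding=-
       stack(C, G) → towers=[A/E/G/C; D/F/B] holding=-  ← match

stack(C, G)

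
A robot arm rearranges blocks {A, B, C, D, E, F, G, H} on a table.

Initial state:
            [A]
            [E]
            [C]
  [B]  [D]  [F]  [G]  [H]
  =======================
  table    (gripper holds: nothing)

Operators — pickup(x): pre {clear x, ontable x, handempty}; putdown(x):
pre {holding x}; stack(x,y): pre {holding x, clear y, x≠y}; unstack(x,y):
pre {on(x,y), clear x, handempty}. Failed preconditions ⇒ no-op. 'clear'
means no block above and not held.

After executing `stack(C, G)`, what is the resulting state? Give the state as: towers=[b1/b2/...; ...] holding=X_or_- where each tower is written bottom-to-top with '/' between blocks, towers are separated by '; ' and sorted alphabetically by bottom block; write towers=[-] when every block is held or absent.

before: towers=[B; D; F/C/E/A; G; H] holding=-
pre[stack(C, G)]: holding(C) ✗, clear(G) ✓, C≠G ✓
holding(C) unmet → stack(C, G) is a no-op
after:  towers=[B; D; F/C/E/A; G; H] holding=-

towers=[B; D; F/C/E/A; G; H] holding=-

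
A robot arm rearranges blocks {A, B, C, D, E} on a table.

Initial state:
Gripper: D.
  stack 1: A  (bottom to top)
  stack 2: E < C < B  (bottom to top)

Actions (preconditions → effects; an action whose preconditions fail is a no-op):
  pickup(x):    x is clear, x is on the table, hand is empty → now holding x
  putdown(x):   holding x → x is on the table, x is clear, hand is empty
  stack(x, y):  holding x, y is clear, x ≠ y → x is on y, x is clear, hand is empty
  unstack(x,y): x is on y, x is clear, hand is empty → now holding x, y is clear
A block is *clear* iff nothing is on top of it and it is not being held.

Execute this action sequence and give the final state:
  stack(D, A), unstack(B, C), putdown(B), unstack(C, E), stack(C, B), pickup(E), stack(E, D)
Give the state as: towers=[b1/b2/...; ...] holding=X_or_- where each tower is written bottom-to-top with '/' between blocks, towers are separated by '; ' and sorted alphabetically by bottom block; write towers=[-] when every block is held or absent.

towers=[A/D/E; B/C] holding=-

step 1 (stack(D, A)): towers=[A/D; E/C/B] holding=-
step 2 (unstack(B, C)): towers=[A/D; E/C] holding=B
step 3 (putdown(B)): towers=[A/D; B; E/C] holding=-
step 4 (unstack(C, E)): towers=[A/D; B; E] holding=C
step 5 (stack(C, B)): towers=[A/D; B/C; E] holding=-
step 6 (pickup(E)): towers=[A/D; B/C] holding=E
step 7 (stack(E, D)): towers=[A/D/E; B/C] holding=-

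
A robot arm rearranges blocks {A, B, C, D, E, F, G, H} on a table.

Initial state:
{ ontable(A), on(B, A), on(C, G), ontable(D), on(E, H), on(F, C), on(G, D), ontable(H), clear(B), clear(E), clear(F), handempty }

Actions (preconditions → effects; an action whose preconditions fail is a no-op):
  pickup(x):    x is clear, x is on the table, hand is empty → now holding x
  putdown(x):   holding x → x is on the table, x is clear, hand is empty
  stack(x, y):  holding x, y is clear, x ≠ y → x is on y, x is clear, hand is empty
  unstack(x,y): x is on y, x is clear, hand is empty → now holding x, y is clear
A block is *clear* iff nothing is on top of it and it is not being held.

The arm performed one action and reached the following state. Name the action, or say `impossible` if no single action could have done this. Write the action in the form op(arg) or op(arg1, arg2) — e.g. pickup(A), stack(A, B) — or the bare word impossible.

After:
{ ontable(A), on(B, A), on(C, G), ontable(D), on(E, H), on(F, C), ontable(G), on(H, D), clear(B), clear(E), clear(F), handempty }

target: towers=[A/B; D/H/E; G/C/F] holding=-
     unstack(E, H) → towers=[A/B; D/G/C/F; H] holding=E
     unstack(B, A) → towers=[A; D/G/C/F; H/E] holding=B
     unstack(F, C) → towers=[A/B; D/G/C; H/E] holding=F
none of the 3 applicable actions match → impossible

impossible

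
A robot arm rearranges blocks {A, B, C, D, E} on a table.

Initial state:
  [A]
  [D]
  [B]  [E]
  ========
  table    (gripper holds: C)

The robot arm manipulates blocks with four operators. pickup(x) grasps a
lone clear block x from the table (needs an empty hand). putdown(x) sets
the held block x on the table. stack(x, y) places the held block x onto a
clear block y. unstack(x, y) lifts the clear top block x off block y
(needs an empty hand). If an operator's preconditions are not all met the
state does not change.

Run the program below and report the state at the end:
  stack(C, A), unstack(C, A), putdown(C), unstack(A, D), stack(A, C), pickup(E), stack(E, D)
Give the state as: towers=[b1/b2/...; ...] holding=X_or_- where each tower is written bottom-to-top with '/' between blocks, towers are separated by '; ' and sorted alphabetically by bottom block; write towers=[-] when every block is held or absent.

towers=[B/D/E; C/A] holding=-

step 1 (stack(C, A)): towers=[B/D/A/C; E] holding=-
step 2 (unstack(C, A)): towers=[B/D/A; E] holding=C
step 3 (putdown(C)): towers=[B/D/A; C; E] holding=-
step 4 (unstack(A, D)): towers=[B/D; C; E] holding=A
step 5 (stack(A, C)): towers=[B/D; C/A; E] holding=-
step 6 (pickup(E)): towers=[B/D; C/A] holding=E
step 7 (stack(E, D)): towers=[B/D/E; C/A] holding=-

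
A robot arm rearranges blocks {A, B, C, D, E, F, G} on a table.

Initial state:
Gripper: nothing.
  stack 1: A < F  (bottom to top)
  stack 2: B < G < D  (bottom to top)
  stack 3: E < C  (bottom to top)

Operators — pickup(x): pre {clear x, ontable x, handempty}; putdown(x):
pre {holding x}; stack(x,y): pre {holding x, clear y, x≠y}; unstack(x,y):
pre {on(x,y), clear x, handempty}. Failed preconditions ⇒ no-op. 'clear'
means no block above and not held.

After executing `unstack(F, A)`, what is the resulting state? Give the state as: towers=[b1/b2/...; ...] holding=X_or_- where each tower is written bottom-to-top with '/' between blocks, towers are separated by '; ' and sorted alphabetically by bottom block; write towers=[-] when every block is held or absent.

towers=[A; B/G/D; E/C] holding=F

before: towers=[A/F; B/G/D; E/C] holding=-
pre[unstack(F, A)]: on(F,A) yes, clear(F) yes, handempty yes
all met → apply unstack(F, A)
after:  towers=[A; B/G/D; E/C] holding=F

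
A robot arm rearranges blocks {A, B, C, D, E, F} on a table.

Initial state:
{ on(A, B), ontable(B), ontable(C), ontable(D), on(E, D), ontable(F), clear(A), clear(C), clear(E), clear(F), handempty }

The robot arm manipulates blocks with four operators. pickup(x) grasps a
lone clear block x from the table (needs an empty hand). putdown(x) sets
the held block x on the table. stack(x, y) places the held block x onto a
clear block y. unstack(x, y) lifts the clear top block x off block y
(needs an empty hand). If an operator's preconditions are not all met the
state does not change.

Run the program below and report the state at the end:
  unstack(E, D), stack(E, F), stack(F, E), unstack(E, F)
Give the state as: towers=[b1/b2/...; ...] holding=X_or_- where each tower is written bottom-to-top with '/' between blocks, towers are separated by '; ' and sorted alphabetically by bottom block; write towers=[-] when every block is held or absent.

step 1 (unstack(E, D)): towers=[B/A; C; D; F] holding=E
step 2 (stack(E, F)): towers=[B/A; C; D; F/E] holding=-
step 3 (stack(F, E)) [no-op]: towers=[B/A; C; D; F/E] holding=-
step 4 (unstack(E, F)): towers=[B/A; C; D; F] holding=E

towers=[B/A; C; D; F] holding=E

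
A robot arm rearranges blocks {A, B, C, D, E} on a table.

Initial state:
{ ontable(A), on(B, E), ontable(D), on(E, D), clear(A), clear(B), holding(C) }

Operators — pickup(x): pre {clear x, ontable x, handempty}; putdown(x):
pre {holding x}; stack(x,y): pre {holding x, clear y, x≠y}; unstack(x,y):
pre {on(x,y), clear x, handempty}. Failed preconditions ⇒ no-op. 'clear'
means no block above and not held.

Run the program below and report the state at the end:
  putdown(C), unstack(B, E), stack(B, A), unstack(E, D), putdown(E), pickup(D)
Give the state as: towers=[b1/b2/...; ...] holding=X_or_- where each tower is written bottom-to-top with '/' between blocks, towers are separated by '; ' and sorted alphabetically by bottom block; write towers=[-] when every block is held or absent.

towers=[A/B; C; E] holding=D

step 1 (putdown(C)): towers=[A; C; D/E/B] holding=-
step 2 (unstack(B, E)): towers=[A; C; D/E] holding=B
step 3 (stack(B, A)): towers=[A/B; C; D/E] holding=-
step 4 (unstack(E, D)): towers=[A/B; C; D] holding=E
step 5 (putdown(E)): towers=[A/B; C; D; E] holding=-
step 6 (pickup(D)): towers=[A/B; C; E] holding=D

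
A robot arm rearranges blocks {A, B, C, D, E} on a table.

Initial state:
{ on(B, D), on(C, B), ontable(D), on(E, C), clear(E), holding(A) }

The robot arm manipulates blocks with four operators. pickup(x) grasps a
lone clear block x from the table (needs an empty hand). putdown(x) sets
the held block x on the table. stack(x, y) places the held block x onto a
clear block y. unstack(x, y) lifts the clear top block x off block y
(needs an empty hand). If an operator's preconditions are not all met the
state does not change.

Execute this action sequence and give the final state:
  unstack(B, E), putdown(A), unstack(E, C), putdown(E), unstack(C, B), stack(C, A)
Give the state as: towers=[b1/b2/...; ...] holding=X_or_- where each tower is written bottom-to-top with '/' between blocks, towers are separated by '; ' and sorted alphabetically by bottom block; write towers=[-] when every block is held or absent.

towers=[A/C; D/B; E] holding=-

step 1 (unstack(B, E)) [no-op]: towers=[D/B/C/E] holding=A
step 2 (putdown(A)): towers=[A; D/B/C/E] holding=-
step 3 (unstack(E, C)): towers=[A; D/B/C] holding=E
step 4 (putdown(E)): towers=[A; D/B/C; E] holding=-
step 5 (unstack(C, B)): towers=[A; D/B; E] holding=C
step 6 (stack(C, A)): towers=[A/C; D/B; E] holding=-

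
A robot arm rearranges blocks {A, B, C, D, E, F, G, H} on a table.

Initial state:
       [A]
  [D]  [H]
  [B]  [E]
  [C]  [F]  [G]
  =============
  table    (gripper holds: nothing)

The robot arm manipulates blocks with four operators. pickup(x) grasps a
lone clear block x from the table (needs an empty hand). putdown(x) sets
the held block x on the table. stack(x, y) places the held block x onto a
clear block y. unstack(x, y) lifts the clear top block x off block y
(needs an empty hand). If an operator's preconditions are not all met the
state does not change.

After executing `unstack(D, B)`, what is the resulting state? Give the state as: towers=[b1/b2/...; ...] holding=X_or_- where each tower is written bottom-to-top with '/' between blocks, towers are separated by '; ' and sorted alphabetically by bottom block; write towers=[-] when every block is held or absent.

towers=[C/B; F/E/H/A; G] holding=D

before: towers=[C/B/D; F/E/H/A; G] holding=-
pre[unstack(D, B)]: on(D,B) yes, clear(D) yes, handempty yes
all met → apply unstack(D, B)
after:  towers=[C/B; F/E/H/A; G] holding=D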